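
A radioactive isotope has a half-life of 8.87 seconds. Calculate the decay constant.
λ = ln(2)/t½ = 0.07815 second⁻¹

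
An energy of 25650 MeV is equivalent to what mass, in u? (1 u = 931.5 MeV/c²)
m = E/c² = 27.54 u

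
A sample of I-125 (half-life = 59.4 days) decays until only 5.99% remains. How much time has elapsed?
t = t½ × log₂(N₀/N) = 241.2 days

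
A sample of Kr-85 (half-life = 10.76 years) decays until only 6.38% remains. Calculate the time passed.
t = t½ × log₂(N₀/N) = 42.72 years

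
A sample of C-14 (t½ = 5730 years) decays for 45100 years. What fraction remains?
N/N₀ = (1/2)^(t/t½) = 0.004272 = 0.427%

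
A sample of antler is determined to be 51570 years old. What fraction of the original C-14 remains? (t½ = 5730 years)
N/N₀ = (1/2)^(t/t½) = 0.001953 = 0.195%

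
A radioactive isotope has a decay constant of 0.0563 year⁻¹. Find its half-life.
t½ = ln(2)/λ = 12.31 years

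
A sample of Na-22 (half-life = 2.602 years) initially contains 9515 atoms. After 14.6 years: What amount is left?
N = N₀(1/2)^(t/t½) = 194.7 atoms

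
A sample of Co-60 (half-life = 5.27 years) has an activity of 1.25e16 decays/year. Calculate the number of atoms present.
N = A/λ = 9.504e16 atoms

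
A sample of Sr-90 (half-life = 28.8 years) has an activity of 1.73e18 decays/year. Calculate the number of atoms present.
N = A/λ = 7.188e19 atoms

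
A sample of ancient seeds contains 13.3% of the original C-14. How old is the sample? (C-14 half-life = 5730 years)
Age = t½ × log₂(1/ratio) = 16680 years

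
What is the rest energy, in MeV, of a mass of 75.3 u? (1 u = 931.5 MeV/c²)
E = mc² = 70140 MeV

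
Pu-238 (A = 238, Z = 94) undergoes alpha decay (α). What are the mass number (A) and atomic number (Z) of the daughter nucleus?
Daughter: A = 234, Z = 92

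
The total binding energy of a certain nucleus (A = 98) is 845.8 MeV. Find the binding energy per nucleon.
B.E./A = 845.8/98 = 8.631 MeV/nucleon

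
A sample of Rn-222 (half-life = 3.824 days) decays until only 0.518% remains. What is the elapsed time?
t = t½ × log₂(N₀/N) = 29.03 days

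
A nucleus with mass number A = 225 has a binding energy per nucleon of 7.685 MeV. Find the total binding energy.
B.E. = 7.685 × 225 = 1729 MeV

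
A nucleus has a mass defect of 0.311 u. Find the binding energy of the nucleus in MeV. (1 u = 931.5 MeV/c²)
B.E. = Δm × 931.5 = 289.7 MeV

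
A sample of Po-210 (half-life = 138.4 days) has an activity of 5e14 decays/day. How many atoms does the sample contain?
N = A/λ = 9.983e16 atoms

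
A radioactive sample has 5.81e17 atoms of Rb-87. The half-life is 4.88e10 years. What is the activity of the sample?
A = λN = 8.252e6 decays/year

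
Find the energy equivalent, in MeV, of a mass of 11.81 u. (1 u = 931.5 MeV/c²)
E = mc² = 11000 MeV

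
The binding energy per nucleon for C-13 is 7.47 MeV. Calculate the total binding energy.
B.E. = 7.47 × 13 = 97.11 MeV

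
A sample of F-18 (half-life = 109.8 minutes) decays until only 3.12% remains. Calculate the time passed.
t = t½ × log₂(N₀/N) = 549.3 minutes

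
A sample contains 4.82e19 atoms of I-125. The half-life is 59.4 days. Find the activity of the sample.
A = λN = 5.625e17 decays/day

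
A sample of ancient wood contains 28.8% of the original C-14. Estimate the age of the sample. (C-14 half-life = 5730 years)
Age = t½ × log₂(1/ratio) = 10290 years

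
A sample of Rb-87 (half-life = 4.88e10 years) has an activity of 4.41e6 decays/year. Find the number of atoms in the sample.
N = A/λ = 3.105e17 atoms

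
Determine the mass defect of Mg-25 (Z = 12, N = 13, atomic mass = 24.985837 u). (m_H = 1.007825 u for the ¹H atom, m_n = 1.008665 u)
Δm = Z·m_H + N·m_n − M = 0.2207 u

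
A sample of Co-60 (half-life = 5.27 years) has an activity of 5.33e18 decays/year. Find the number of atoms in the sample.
N = A/λ = 4.052e19 atoms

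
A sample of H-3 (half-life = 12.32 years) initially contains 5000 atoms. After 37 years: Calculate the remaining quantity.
N = N₀(1/2)^(t/t½) = 623.6 atoms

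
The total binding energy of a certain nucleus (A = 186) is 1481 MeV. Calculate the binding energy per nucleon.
B.E./A = 1481/186 = 7.962 MeV/nucleon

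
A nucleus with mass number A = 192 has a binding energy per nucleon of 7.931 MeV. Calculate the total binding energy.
B.E. = 7.931 × 192 = 1523 MeV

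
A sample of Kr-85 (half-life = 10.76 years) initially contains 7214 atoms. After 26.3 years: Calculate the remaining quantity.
N = N₀(1/2)^(t/t½) = 1326 atoms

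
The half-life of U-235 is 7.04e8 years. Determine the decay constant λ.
λ = ln(2)/t½ = 9.846e-10 year⁻¹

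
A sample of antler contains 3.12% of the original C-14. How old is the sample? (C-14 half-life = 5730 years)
Age = t½ × log₂(1/ratio) = 28660 years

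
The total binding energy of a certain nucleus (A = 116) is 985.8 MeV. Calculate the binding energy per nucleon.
B.E./A = 985.8/116 = 8.498 MeV/nucleon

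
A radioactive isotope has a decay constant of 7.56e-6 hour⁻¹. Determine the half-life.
t½ = ln(2)/λ = 91690 hours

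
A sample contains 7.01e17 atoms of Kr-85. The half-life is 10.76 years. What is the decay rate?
A = λN = 4.516e16 decays/year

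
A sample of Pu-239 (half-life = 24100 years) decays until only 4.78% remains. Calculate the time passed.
t = t½ × log₂(N₀/N) = 1.057e5 years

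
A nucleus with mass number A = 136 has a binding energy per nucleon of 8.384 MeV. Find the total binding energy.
B.E. = 8.384 × 136 = 1140 MeV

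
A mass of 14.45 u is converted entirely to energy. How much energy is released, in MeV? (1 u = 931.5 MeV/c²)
E = mc² = 13460 MeV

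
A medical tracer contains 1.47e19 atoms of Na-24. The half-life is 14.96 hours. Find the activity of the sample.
A = λN = 6.811e17 decays/hour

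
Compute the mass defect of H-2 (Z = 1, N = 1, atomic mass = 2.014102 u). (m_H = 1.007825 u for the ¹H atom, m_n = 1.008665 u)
Δm = Z·m_H + N·m_n − M = 0.002388 u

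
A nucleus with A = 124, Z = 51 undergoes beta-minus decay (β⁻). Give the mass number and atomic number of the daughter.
Daughter: A = 124, Z = 52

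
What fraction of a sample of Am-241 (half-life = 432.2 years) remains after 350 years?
N/N₀ = (1/2)^(t/t½) = 0.5705 = 57%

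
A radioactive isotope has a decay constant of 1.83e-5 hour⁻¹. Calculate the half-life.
t½ = ln(2)/λ = 37880 hours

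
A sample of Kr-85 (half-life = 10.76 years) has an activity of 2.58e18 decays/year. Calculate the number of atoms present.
N = A/λ = 4.005e19 atoms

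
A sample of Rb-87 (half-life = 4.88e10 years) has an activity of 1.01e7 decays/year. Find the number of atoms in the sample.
N = A/λ = 7.111e17 atoms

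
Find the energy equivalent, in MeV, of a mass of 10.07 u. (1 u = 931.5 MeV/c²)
E = mc² = 9380 MeV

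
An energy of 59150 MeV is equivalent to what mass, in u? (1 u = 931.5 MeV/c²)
m = E/c² = 63.5 u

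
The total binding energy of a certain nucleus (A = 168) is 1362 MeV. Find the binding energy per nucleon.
B.E./A = 1362/168 = 8.107 MeV/nucleon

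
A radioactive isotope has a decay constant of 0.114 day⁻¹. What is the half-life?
t½ = ln(2)/λ = 6.08 days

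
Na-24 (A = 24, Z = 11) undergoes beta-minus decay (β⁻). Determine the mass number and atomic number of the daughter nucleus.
Daughter: A = 24, Z = 12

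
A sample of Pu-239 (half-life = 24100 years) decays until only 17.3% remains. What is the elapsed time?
t = t½ × log₂(N₀/N) = 61000 years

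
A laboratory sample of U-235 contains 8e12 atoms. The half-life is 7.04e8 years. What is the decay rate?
A = λN = 7877 decays/year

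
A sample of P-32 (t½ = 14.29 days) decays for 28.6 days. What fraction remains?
N/N₀ = (1/2)^(t/t½) = 0.2498 = 25%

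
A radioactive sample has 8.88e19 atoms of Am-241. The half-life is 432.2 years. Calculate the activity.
A = λN = 1.424e17 decays/year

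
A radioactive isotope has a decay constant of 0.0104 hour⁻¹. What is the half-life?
t½ = ln(2)/λ = 66.65 hours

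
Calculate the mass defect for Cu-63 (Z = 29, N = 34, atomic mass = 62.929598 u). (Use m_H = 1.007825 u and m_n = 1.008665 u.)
Δm = Z·m_H + N·m_n − M = 0.5919 u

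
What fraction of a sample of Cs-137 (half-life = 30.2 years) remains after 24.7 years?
N/N₀ = (1/2)^(t/t½) = 0.5673 = 56.7%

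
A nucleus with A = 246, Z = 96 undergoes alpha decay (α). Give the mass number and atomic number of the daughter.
Daughter: A = 242, Z = 94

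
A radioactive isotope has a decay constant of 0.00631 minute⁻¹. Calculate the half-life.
t½ = ln(2)/λ = 109.8 minutes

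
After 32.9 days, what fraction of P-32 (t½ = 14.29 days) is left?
N/N₀ = (1/2)^(t/t½) = 0.2027 = 20.3%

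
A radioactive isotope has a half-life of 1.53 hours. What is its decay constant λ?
λ = ln(2)/t½ = 0.453 hour⁻¹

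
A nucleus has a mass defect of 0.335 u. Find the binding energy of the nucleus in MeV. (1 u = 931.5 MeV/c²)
B.E. = Δm × 931.5 = 312.1 MeV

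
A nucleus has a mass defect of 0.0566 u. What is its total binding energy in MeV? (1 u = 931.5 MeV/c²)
B.E. = Δm × 931.5 = 52.72 MeV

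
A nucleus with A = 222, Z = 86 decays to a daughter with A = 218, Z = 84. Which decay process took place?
ΔA = -4, ΔZ = -2 ⇒ alpha decay (α)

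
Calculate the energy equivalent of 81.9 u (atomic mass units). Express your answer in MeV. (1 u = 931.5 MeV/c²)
E = mc² = 76290 MeV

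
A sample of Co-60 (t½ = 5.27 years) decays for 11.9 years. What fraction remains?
N/N₀ = (1/2)^(t/t½) = 0.2091 = 20.9%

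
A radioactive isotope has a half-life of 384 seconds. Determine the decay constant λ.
λ = ln(2)/t½ = 0.001805 second⁻¹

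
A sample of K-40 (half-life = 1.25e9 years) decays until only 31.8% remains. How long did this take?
t = t½ × log₂(N₀/N) = 2.066e9 years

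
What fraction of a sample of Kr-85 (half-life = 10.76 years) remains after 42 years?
N/N₀ = (1/2)^(t/t½) = 0.06683 = 6.68%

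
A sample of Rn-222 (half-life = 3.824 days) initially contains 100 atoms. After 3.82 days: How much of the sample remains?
N = N₀(1/2)^(t/t½) = 50.04 atoms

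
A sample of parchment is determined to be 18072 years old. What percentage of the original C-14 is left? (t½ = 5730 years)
N/N₀ = (1/2)^(t/t½) = 0.1124 = 11.2%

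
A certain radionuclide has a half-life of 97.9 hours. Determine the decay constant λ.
λ = ln(2)/t½ = 0.00708 hour⁻¹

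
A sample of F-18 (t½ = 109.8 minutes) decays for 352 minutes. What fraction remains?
N/N₀ = (1/2)^(t/t½) = 0.1084 = 10.8%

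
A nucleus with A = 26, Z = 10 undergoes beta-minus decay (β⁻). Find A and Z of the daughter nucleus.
Daughter: A = 26, Z = 11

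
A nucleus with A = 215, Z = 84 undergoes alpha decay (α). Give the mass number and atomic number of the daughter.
Daughter: A = 211, Z = 82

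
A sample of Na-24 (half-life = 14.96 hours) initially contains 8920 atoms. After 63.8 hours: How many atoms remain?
N = N₀(1/2)^(t/t½) = 464 atoms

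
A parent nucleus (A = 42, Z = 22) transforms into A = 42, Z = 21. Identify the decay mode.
ΔA = 0, ΔZ = -1 ⇒ beta-plus decay (β⁺) or electron capture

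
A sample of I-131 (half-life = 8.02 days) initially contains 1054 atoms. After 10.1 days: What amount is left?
N = N₀(1/2)^(t/t½) = 440.3 atoms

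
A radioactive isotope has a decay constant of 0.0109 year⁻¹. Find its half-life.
t½ = ln(2)/λ = 63.59 years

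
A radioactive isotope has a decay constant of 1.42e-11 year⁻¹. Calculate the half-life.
t½ = ln(2)/λ = 4.881e10 years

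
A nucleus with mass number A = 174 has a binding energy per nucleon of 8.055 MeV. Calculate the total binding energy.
B.E. = 8.055 × 174 = 1402 MeV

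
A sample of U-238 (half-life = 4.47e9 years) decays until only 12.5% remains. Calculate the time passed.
t = t½ × log₂(N₀/N) = 1.341e10 years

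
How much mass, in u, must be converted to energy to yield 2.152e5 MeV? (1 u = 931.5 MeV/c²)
m = E/c² = 231 u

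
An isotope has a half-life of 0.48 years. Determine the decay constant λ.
λ = ln(2)/t½ = 1.444 year⁻¹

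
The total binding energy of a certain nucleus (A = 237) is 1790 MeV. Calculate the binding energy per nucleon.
B.E./A = 1790/237 = 7.553 MeV/nucleon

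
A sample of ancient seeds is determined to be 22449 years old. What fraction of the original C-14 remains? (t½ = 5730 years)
N/N₀ = (1/2)^(t/t½) = 0.06616 = 6.62%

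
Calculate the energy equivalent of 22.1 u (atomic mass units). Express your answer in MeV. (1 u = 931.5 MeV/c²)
E = mc² = 20590 MeV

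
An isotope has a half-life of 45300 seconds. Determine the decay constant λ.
λ = ln(2)/t½ = 1.53e-5 second⁻¹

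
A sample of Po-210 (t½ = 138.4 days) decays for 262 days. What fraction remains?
N/N₀ = (1/2)^(t/t½) = 0.2692 = 26.9%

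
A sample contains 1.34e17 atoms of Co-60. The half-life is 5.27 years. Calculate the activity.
A = λN = 1.762e16 decays/year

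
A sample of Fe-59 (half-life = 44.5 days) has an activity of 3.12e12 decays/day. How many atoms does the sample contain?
N = A/λ = 2.003e14 atoms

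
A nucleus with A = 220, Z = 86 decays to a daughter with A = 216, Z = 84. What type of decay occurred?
ΔA = -4, ΔZ = -2 ⇒ alpha decay (α)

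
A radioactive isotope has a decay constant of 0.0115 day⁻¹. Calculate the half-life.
t½ = ln(2)/λ = 60.27 days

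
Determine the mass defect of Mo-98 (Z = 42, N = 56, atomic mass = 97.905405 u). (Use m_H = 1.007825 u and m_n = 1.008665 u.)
Δm = Z·m_H + N·m_n − M = 0.9085 u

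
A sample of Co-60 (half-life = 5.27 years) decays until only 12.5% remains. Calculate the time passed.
t = t½ × log₂(N₀/N) = 15.81 years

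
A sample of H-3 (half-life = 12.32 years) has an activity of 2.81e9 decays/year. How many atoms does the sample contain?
N = A/λ = 4.994e10 atoms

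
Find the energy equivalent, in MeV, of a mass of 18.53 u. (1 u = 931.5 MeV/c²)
E = mc² = 17260 MeV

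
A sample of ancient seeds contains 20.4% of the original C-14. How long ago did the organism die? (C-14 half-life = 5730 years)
Age = t½ × log₂(1/ratio) = 13140 years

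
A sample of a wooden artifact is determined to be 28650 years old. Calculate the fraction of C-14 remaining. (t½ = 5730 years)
N/N₀ = (1/2)^(t/t½) = 0.03125 = 3.12%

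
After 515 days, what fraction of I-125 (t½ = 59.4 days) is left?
N/N₀ = (1/2)^(t/t½) = 0.002455 = 0.246%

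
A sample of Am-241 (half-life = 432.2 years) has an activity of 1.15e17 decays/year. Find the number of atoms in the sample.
N = A/λ = 7.171e19 atoms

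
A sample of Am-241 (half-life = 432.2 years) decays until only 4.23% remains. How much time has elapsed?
t = t½ × log₂(N₀/N) = 1972 years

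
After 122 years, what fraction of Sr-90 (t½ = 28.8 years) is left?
N/N₀ = (1/2)^(t/t½) = 0.05306 = 5.31%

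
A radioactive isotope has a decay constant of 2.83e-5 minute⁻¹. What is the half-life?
t½ = ln(2)/λ = 24490 minutes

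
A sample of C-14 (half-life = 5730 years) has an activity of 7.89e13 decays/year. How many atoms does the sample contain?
N = A/λ = 6.522e17 atoms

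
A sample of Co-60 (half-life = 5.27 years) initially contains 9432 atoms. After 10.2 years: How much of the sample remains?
N = N₀(1/2)^(t/t½) = 2466 atoms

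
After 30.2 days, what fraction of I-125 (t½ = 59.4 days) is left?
N/N₀ = (1/2)^(t/t½) = 0.703 = 70.3%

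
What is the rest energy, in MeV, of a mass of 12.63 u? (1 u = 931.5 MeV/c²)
E = mc² = 11760 MeV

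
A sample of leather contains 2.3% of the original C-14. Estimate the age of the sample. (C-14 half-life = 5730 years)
Age = t½ × log₂(1/ratio) = 31180 years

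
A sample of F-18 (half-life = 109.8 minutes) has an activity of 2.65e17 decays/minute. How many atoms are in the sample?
N = A/λ = 4.198e19 atoms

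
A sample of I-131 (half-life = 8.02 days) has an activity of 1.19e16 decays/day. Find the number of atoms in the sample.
N = A/λ = 1.377e17 atoms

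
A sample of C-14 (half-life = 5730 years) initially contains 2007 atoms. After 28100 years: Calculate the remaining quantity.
N = N₀(1/2)^(t/t½) = 67.03 atoms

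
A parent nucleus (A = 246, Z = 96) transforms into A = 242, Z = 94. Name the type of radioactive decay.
ΔA = -4, ΔZ = -2 ⇒ alpha decay (α)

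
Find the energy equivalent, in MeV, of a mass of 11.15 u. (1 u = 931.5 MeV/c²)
E = mc² = 10390 MeV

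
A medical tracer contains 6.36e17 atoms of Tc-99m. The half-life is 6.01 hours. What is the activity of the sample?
A = λN = 7.335e16 decays/hour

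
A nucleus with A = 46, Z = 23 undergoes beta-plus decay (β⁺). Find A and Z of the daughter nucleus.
Daughter: A = 46, Z = 22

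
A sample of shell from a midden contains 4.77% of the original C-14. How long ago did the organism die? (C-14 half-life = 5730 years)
Age = t½ × log₂(1/ratio) = 25150 years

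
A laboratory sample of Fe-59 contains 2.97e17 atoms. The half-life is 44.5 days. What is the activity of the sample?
A = λN = 4.626e15 decays/day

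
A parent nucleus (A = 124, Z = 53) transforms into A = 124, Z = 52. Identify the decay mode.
ΔA = 0, ΔZ = -1 ⇒ beta-plus decay (β⁺) or electron capture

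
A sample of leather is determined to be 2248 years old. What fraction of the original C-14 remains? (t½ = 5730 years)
N/N₀ = (1/2)^(t/t½) = 0.7619 = 76.2%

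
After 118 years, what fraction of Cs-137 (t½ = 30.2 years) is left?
N/N₀ = (1/2)^(t/t½) = 0.06665 = 6.66%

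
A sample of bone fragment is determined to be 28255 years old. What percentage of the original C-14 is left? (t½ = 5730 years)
N/N₀ = (1/2)^(t/t½) = 0.03278 = 3.28%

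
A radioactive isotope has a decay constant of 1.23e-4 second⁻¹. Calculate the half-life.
t½ = ln(2)/λ = 5635 seconds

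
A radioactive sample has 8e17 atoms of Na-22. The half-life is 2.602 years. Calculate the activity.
A = λN = 2.131e17 decays/year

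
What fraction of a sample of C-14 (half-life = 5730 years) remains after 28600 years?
N/N₀ = (1/2)^(t/t½) = 0.03144 = 3.14%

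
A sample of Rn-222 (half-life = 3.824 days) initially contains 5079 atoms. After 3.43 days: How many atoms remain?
N = N₀(1/2)^(t/t½) = 2727 atoms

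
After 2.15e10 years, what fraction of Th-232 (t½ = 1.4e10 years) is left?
N/N₀ = (1/2)^(t/t½) = 0.3449 = 34.5%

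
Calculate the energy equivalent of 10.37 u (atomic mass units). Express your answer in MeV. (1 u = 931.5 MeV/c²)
E = mc² = 9660 MeV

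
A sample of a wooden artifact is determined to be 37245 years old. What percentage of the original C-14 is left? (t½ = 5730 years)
N/N₀ = (1/2)^(t/t½) = 0.01105 = 1.1%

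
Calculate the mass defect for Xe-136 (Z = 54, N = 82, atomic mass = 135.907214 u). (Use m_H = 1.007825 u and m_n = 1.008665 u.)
Δm = Z·m_H + N·m_n − M = 1.226 u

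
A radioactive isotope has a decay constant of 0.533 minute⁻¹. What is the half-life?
t½ = ln(2)/λ = 1.3 minutes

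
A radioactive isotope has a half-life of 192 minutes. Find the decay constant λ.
λ = ln(2)/t½ = 0.00361 minute⁻¹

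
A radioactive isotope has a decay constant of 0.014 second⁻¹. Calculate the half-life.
t½ = ln(2)/λ = 49.51 seconds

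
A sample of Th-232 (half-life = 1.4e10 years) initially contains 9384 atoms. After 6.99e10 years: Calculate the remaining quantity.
N = N₀(1/2)^(t/t½) = 294.7 atoms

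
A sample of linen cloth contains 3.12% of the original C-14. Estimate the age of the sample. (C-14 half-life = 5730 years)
Age = t½ × log₂(1/ratio) = 28660 years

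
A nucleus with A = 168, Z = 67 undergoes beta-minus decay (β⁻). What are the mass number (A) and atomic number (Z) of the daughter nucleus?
Daughter: A = 168, Z = 68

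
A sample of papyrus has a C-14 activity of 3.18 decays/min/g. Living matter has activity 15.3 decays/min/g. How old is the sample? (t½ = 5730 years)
Age = t½ × log₂(A₀/A) = 12990 years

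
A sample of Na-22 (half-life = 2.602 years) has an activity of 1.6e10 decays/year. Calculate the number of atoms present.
N = A/λ = 6.006e10 atoms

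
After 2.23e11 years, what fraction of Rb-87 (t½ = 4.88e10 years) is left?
N/N₀ = (1/2)^(t/t½) = 0.04211 = 4.21%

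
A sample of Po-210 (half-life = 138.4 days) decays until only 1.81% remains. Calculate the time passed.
t = t½ × log₂(N₀/N) = 801 days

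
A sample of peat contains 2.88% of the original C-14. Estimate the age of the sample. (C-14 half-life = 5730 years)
Age = t½ × log₂(1/ratio) = 29320 years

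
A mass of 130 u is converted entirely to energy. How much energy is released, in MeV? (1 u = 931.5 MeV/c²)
E = mc² = 1.211e5 MeV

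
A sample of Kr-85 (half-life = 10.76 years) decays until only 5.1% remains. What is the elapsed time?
t = t½ × log₂(N₀/N) = 46.2 years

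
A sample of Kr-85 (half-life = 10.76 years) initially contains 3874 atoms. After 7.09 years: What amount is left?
N = N₀(1/2)^(t/t½) = 2454 atoms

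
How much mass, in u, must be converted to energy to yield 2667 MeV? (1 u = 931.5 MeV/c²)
m = E/c² = 2.863 u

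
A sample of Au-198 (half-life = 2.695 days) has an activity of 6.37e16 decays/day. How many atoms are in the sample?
N = A/λ = 2.477e17 atoms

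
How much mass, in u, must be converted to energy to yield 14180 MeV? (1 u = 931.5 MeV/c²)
m = E/c² = 15.22 u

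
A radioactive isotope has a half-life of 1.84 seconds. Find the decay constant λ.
λ = ln(2)/t½ = 0.3767 second⁻¹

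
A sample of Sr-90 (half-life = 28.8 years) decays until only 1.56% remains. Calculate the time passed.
t = t½ × log₂(N₀/N) = 172.9 years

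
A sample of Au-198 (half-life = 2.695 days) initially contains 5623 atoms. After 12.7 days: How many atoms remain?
N = N₀(1/2)^(t/t½) = 214.5 atoms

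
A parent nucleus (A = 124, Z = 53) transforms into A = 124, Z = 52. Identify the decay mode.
ΔA = 0, ΔZ = -1 ⇒ beta-plus decay (β⁺) or electron capture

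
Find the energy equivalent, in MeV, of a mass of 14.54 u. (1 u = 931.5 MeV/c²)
E = mc² = 13540 MeV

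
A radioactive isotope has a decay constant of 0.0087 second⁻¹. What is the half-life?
t½ = ln(2)/λ = 79.67 seconds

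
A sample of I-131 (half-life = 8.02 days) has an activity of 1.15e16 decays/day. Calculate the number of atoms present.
N = A/λ = 1.331e17 atoms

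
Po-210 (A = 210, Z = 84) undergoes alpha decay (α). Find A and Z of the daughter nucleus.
Daughter: A = 206, Z = 82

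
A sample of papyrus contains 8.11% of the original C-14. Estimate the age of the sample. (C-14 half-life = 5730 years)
Age = t½ × log₂(1/ratio) = 20770 years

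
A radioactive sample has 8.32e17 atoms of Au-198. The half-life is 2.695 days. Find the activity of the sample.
A = λN = 2.14e17 decays/day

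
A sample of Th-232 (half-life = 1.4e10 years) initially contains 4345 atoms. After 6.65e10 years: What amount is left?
N = N₀(1/2)^(t/t½) = 161.5 atoms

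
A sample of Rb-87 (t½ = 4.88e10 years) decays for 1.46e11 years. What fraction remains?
N/N₀ = (1/2)^(t/t½) = 0.1257 = 12.6%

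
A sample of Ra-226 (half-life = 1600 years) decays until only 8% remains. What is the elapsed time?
t = t½ × log₂(N₀/N) = 5830 years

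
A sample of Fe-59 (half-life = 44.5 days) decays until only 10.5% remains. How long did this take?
t = t½ × log₂(N₀/N) = 144.7 days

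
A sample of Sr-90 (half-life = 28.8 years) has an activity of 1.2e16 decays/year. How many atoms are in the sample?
N = A/λ = 4.986e17 atoms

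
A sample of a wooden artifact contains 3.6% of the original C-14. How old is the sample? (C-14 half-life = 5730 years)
Age = t½ × log₂(1/ratio) = 27480 years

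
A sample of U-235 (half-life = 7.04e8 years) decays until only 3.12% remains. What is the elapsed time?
t = t½ × log₂(N₀/N) = 3.522e9 years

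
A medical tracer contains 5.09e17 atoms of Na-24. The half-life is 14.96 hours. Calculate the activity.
A = λN = 2.358e16 decays/hour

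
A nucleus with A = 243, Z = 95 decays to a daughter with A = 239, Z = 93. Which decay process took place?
ΔA = -4, ΔZ = -2 ⇒ alpha decay (α)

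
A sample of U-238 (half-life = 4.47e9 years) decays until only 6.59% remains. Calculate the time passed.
t = t½ × log₂(N₀/N) = 1.754e10 years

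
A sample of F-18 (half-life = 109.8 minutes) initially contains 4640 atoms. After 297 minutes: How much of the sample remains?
N = N₀(1/2)^(t/t½) = 711.6 atoms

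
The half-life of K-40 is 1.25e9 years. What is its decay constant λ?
λ = ln(2)/t½ = 5.545e-10 year⁻¹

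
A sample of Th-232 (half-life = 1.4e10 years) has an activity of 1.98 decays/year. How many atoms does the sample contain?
N = A/λ = 3.999e10 atoms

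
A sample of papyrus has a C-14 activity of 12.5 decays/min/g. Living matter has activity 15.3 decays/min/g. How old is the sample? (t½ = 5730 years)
Age = t½ × log₂(A₀/A) = 1671 years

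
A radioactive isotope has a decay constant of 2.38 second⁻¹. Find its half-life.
t½ = ln(2)/λ = 0.2912 seconds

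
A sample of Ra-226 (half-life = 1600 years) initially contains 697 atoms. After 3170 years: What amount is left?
N = N₀(1/2)^(t/t½) = 176.5 atoms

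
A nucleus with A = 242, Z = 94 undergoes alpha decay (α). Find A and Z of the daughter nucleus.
Daughter: A = 238, Z = 92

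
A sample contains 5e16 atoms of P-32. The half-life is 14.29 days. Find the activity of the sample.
A = λN = 2.425e15 decays/day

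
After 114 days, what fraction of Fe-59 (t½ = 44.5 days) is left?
N/N₀ = (1/2)^(t/t½) = 0.1694 = 16.9%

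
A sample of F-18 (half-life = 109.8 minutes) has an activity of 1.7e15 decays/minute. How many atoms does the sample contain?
N = A/λ = 2.693e17 atoms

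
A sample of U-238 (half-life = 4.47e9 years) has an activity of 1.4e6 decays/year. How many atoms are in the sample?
N = A/λ = 9.028e15 atoms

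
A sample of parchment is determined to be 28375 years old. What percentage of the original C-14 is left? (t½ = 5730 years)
N/N₀ = (1/2)^(t/t½) = 0.03231 = 3.23%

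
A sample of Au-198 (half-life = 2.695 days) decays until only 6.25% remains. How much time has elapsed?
t = t½ × log₂(N₀/N) = 10.78 days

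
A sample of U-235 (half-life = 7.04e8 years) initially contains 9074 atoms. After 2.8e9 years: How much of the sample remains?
N = N₀(1/2)^(t/t½) = 576.1 atoms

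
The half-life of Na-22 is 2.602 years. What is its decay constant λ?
λ = ln(2)/t½ = 0.2664 year⁻¹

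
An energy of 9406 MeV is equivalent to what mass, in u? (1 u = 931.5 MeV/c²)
m = E/c² = 10.1 u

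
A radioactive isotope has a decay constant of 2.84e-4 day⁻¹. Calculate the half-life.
t½ = ln(2)/λ = 2441 days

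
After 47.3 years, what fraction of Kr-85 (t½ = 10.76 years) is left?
N/N₀ = (1/2)^(t/t½) = 0.0475 = 4.75%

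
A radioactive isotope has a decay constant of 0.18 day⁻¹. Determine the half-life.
t½ = ln(2)/λ = 3.851 days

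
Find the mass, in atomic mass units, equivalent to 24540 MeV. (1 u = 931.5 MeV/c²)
m = E/c² = 26.34 u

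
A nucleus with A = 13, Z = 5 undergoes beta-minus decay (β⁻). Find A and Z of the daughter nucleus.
Daughter: A = 13, Z = 6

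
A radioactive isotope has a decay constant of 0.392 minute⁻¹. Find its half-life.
t½ = ln(2)/λ = 1.768 minutes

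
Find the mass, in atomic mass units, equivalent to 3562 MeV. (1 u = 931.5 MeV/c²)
m = E/c² = 3.824 u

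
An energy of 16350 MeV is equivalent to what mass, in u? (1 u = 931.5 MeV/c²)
m = E/c² = 17.55 u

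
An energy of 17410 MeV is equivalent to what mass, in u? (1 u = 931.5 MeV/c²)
m = E/c² = 18.69 u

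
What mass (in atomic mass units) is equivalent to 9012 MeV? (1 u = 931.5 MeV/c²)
m = E/c² = 9.675 u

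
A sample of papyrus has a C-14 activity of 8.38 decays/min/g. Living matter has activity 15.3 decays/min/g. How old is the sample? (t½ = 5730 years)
Age = t½ × log₂(A₀/A) = 4977 years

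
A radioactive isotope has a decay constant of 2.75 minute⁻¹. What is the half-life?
t½ = ln(2)/λ = 0.2521 minutes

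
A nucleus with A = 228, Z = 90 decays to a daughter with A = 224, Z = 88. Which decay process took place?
ΔA = -4, ΔZ = -2 ⇒ alpha decay (α)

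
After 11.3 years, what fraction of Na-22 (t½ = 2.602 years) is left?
N/N₀ = (1/2)^(t/t½) = 0.04928 = 4.93%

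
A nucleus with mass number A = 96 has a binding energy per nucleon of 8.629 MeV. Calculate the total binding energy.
B.E. = 8.629 × 96 = 828.4 MeV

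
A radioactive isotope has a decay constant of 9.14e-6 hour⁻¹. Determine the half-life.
t½ = ln(2)/λ = 75840 hours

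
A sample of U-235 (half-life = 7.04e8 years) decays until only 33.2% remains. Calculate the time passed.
t = t½ × log₂(N₀/N) = 1.12e9 years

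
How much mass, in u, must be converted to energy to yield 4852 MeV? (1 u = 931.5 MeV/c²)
m = E/c² = 5.209 u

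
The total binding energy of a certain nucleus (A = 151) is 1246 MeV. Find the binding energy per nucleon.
B.E./A = 1246/151 = 8.252 MeV/nucleon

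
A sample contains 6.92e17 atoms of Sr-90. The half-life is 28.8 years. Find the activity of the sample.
A = λN = 1.665e16 decays/year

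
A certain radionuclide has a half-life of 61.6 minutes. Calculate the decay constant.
λ = ln(2)/t½ = 0.01125 minute⁻¹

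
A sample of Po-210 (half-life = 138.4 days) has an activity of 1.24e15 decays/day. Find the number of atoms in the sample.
N = A/λ = 2.476e17 atoms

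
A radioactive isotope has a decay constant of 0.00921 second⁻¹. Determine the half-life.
t½ = ln(2)/λ = 75.26 seconds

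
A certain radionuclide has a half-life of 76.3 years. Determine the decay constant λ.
λ = ln(2)/t½ = 0.009084 year⁻¹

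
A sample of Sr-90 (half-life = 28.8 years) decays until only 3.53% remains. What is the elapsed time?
t = t½ × log₂(N₀/N) = 138.9 years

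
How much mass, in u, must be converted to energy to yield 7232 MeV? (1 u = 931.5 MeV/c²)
m = E/c² = 7.764 u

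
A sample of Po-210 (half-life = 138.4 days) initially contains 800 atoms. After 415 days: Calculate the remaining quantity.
N = N₀(1/2)^(t/t½) = 100.1 atoms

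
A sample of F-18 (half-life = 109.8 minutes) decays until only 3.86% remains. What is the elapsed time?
t = t½ × log₂(N₀/N) = 515.5 minutes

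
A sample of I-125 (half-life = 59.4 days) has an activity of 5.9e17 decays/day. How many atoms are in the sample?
N = A/λ = 5.056e19 atoms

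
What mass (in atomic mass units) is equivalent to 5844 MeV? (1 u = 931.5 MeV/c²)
m = E/c² = 6.274 u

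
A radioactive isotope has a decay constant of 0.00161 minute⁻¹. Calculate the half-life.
t½ = ln(2)/λ = 430.5 minutes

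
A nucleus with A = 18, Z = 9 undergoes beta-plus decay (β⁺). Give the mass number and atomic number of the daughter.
Daughter: A = 18, Z = 8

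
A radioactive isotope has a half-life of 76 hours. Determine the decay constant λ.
λ = ln(2)/t½ = 0.00912 hour⁻¹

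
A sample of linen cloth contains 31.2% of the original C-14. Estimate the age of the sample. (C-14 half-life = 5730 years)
Age = t½ × log₂(1/ratio) = 9629 years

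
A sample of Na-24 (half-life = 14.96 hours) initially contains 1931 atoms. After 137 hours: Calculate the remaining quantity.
N = N₀(1/2)^(t/t½) = 3.381 atoms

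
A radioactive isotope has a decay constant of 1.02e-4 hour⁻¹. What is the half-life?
t½ = ln(2)/λ = 6796 hours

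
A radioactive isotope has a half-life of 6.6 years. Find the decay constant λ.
λ = ln(2)/t½ = 0.105 year⁻¹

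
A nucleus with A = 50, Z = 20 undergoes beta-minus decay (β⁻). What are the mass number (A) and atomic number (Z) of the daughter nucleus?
Daughter: A = 50, Z = 21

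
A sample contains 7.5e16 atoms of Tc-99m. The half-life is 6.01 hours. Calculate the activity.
A = λN = 8.65e15 decays/hour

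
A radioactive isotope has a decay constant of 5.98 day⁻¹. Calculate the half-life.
t½ = ln(2)/λ = 0.1159 days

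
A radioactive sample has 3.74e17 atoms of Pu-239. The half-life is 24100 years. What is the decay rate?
A = λN = 1.076e13 decays/year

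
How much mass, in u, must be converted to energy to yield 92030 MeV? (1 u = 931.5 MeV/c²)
m = E/c² = 98.8 u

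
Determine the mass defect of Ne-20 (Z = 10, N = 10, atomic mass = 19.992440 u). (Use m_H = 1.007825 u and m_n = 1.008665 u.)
Δm = Z·m_H + N·m_n − M = 0.1725 u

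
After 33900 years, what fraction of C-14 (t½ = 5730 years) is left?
N/N₀ = (1/2)^(t/t½) = 0.01656 = 1.66%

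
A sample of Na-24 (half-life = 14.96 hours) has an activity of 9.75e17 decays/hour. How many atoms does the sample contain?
N = A/λ = 2.104e19 atoms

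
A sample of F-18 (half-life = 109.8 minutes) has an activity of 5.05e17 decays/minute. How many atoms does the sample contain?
N = A/λ = 8e19 atoms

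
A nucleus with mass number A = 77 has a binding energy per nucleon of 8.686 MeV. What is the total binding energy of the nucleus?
B.E. = 8.686 × 77 = 668.8 MeV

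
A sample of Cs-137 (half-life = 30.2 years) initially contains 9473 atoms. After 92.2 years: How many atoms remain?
N = N₀(1/2)^(t/t½) = 1141 atoms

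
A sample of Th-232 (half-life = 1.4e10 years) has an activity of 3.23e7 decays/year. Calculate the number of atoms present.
N = A/λ = 6.524e17 atoms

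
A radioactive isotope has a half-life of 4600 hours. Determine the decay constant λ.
λ = ln(2)/t½ = 1.507e-4 hour⁻¹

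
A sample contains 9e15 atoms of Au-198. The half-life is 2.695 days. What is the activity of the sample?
A = λN = 2.315e15 decays/day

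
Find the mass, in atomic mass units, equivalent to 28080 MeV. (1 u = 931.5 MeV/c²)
m = E/c² = 30.14 u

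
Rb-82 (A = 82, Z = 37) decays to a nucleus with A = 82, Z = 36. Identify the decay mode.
ΔA = 0, ΔZ = -1 ⇒ beta-plus decay (β⁺) or electron capture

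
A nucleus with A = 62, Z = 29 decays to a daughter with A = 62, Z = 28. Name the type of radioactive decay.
ΔA = 0, ΔZ = -1 ⇒ beta-plus decay (β⁺) or electron capture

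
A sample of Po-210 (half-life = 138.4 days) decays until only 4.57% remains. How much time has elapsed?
t = t½ × log₂(N₀/N) = 616.1 days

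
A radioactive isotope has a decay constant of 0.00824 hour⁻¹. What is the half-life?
t½ = ln(2)/λ = 84.12 hours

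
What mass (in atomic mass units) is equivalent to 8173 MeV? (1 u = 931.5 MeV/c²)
m = E/c² = 8.774 u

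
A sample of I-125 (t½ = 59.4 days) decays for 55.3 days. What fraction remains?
N/N₀ = (1/2)^(t/t½) = 0.5245 = 52.5%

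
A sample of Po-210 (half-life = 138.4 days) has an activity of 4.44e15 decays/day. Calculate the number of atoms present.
N = A/λ = 8.865e17 atoms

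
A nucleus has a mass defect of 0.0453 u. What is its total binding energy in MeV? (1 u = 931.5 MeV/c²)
B.E. = Δm × 931.5 = 42.2 MeV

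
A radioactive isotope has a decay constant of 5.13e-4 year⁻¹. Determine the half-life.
t½ = ln(2)/λ = 1351 years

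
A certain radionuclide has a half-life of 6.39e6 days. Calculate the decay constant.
λ = ln(2)/t½ = 1.085e-7 day⁻¹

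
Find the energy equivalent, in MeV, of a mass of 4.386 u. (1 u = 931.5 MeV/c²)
E = mc² = 4086 MeV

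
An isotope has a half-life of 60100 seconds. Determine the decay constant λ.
λ = ln(2)/t½ = 1.153e-5 second⁻¹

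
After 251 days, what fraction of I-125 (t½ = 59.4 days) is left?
N/N₀ = (1/2)^(t/t½) = 0.05345 = 5.35%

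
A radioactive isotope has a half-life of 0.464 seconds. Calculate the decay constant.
λ = ln(2)/t½ = 1.494 second⁻¹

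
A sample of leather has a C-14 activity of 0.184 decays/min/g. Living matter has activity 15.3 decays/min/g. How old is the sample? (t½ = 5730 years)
Age = t½ × log₂(A₀/A) = 36540 years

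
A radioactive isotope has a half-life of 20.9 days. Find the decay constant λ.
λ = ln(2)/t½ = 0.03316 day⁻¹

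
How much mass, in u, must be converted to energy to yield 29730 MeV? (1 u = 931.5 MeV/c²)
m = E/c² = 31.92 u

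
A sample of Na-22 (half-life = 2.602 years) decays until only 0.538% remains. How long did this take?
t = t½ × log₂(N₀/N) = 19.61 years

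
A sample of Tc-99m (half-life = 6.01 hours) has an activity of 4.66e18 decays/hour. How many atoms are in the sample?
N = A/λ = 4.04e19 atoms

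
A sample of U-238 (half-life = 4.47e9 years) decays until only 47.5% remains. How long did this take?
t = t½ × log₂(N₀/N) = 4.801e9 years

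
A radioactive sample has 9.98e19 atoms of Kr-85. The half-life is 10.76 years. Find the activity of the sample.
A = λN = 6.429e18 decays/year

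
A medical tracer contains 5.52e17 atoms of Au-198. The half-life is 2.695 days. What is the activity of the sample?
A = λN = 1.42e17 decays/day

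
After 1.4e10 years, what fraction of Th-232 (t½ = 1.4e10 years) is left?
N/N₀ = (1/2)^(t/t½) = 0.5 = 50%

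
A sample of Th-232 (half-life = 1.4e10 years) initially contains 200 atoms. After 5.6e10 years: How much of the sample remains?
N = N₀(1/2)^(t/t½) = 12.5 atoms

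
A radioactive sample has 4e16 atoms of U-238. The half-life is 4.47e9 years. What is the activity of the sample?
A = λN = 6.203e6 decays/year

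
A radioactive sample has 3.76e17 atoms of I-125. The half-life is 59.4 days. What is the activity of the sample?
A = λN = 4.388e15 decays/day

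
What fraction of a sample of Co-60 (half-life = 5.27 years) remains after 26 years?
N/N₀ = (1/2)^(t/t½) = 0.03272 = 3.27%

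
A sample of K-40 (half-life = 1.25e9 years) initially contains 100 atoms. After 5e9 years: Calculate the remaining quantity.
N = N₀(1/2)^(t/t½) = 6.25 atoms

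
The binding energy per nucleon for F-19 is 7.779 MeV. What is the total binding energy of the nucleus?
B.E. = 7.779 × 19 = 147.8 MeV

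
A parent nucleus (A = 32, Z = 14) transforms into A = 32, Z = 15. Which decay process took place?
ΔA = 0, ΔZ = +1 ⇒ beta-minus decay (β⁻)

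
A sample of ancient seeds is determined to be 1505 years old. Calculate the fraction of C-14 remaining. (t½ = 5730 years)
N/N₀ = (1/2)^(t/t½) = 0.8336 = 83.4%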